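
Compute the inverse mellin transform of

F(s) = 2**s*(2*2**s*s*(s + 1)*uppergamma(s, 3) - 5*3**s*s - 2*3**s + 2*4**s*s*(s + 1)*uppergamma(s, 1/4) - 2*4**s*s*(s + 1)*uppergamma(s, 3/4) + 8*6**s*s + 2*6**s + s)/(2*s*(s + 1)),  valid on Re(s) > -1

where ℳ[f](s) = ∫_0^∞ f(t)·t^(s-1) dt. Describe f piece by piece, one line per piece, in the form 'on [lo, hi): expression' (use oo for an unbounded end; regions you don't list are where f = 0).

reversing the common scale on t: t/2 on [0, 1); exp(-t/4) on [1, 3); t/2 + 1 on [3, 6); …
strip the common scale on t: t on [0, 1/2); exp(-t/2) on [1/2, 3/2); t + 1 on [3/2, 3); …
treat the 4 regions marked off by 2, 6, 12 separately and sum
over [0, 2), the kernel integral of t/4 enters the sum
∫ exp(-t/8)·t^(s-1) over [2, 6)
segment 6 to 12 holds (t/4 + 1); add its integral
for t in [12, ∞): the term is ∫ exp(-t/4)·t^(s-1)

on [0, 2): t/4
on [2, 6): exp(-t/8)
on [6, 12): t/4 + 1
on [12, oo): exp(-t/4)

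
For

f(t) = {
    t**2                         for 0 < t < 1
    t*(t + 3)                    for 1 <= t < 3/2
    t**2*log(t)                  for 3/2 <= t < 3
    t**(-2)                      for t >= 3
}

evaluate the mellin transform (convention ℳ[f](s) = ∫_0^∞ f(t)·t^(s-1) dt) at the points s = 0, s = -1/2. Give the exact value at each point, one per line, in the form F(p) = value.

undo the shared t-power: t on [0, 1); t + 3 on [1, 3/2); t*log(t) on [3/2, 3); …
decompose at 1, 3/2, 3; ℳ[f](s) sums the 4 pieces' integrals
piece [0, 1): integrate t**2 against the kernel
on [1, 3/2) integrate f = t*(t + 3) against the kernel
∫ over [3/2, 3) of t**2*log(t)·t^(s-1) joins the sum
over [3, ∞), the kernel integral of t**(-2) enters the sum

F(0) = 9*log(2)/8 + 143/144 + 27*log(3)/8
F(-1/2) = -6 - 178*sqrt(3)/135 + log(2**(sqrt(6)/2)*3**(-sqrt(6)/2 + 2*sqrt(3))) + 23*sqrt(6)/6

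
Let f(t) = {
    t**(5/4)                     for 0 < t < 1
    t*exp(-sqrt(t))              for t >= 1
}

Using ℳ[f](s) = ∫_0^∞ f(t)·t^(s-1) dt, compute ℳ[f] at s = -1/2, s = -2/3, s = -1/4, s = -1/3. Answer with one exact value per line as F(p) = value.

back out the shared t-power: t**(1/4) on [0, 1); exp(-sqrt(t)) on [1, ∞)
reversing the power substitution: sqrt(t) on [0, 1); exp(-t) on [1, ∞)
decompose at 1; ℳ[f](s) sums the 2 pieces' integrals
segment 0 to 1 holds t**(5/4); add its integral
the [1, ∞) slice contributes ∫ t*exp(-sqrt(t))·t^(s-1) dt

F(-1/2) = 2*exp(-1) + 4/3
F(-2/3) = 2*uppergamma(2/3, 1) + 12/7
F(-1/4) = sqrt(pi)*erfc(1) + 2*exp(-1) + 1
F(-1/3) = 2*uppergamma(4/3, 1) + 12/11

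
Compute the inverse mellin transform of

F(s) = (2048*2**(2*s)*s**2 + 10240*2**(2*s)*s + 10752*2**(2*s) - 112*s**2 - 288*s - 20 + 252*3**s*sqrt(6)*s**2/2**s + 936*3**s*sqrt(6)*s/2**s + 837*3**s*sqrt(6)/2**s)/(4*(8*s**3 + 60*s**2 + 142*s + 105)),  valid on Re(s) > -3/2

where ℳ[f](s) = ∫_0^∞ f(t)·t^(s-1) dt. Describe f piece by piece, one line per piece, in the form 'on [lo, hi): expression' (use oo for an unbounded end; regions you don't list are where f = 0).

on [0, 1): 5*t**(3/2)/2
on [1, 3/2): 6*t**(7/2)
on [3/2, 4): 2*t**(5/2)

along the cuts 1, 3/2, ℳ[f](s) splits into 3 integrals
piece [0, 1): integrate 5*t**(3/2)/2 against the kernel
piece [1, 3/2): integrate 6*t**(7/2) against the kernel
∫ 2*t**(5/2)·t^(s-1) over [3/2, 4)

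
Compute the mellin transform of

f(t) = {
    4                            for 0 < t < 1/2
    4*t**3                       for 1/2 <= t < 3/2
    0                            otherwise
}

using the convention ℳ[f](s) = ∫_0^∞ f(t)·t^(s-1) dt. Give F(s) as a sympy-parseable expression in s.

treat the 2 regions marked off by 1/2 separately and sum
∫ 4·t^(s-1) over [0, 1/2)
on [1/2, 3/2) integrate f = 4*t**3 against the kernel

(27*3**s*s + 7*s + 24)/(2*2**s*s*(s + 3))
  Re(s) > 0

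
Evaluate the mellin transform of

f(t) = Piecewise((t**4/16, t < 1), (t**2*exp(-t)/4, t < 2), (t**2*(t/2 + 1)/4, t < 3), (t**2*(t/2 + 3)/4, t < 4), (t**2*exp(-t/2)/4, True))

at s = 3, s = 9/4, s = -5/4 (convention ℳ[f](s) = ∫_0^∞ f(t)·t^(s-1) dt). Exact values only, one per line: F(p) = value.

strip the common scale on t: t**4 on [0, 1/2); t**2*exp(-2*t) on [1/2, 1); t**2*(t + 1) on [1, 3/2); …
reversing the shared t-power: t**2 on [0, 1/2); exp(-2*t) on [1/2, 1); t + 1 on [1, 3/2); …
treat the 5 regions marked off by 1, 2, 3, 4 separately and sum
for t in [0, 1): the term is ∫ t**4/16·t^(s-1)
segment [1, 2) carries t**2*exp(-t)/4; integrate it
over [2, 3), the kernel integral of t**2*(t/2 + 1)/4 enters the sum
on [3, 4): add ∫ t**2*(t/2 + 3)/4·t^(s-1) dt
on [4, ∞) integrate f = t**2*exp(-t/2)/4 against the kernel

F(3) = 65*exp(-1)/4 + 1302*exp(-2) + 118557/560
F(9/4) = -162*3**(1/4)/17 - 608*2**(1/4)/357 - uppergamma(17/4, 2)/4 + 1/100 + uppergamma(17/4, 1)/4 + 4*2**(1/4)*uppergamma(17/4, 2) + 24832*sqrt(2)/357
F(-5/4) = -2*3**(3/4)/3 - 10*2**(3/4)/21 - uppergamma(3/4, 2)/4 + 1/44 + 2**(3/4)*uppergamma(3/4, 2)/4 + uppergamma(3/4, 1)/4 + 18*sqrt(2)/7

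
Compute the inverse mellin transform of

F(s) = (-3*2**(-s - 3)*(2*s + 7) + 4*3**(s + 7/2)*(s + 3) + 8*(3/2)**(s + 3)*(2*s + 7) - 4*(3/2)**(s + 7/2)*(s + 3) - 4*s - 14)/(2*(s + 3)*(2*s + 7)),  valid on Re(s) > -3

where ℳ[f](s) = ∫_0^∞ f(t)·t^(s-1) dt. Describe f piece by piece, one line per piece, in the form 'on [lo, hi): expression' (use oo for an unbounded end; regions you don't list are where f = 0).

on [0, 1/2): 3*t**3/2
on [1/2, 1): 3*t**3
on [1, 3/2): 4*t**3
on [3/2, 3): t**(7/2)

split f at 1/2, 1, 3/2: ℳ[f](s) collects 4 kernel integrals
[0, 1/2) adds the kernel integral of 3*t**3/2
the [1/2, 1) slice contributes ∫ 3*t**3·t^(s-1) dt
∫ over [1, 3/2) of 4*t**3·t^(s-1) joins the sum
segment [3/2, 3) carries t**(7/2); integrate it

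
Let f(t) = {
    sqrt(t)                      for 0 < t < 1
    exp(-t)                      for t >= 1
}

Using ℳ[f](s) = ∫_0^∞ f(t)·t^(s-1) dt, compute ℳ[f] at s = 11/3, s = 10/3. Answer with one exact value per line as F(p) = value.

F(11/3) = 6/25 + uppergamma(11/3, 1)
F(10/3) = 6/23 + uppergamma(10/3, 1)

slice at 1, transform all 2 pieces, and sum them
piece [0, 1): integrate sqrt(t) against the kernel
between 1 and ∞ the integrand is exp(-t)·t^(s-1)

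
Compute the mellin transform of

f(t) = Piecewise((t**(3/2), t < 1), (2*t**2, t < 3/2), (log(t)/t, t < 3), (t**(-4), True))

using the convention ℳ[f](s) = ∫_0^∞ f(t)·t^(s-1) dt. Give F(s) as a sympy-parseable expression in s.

(324*2**s*(s - 4)*(s + 2)*(s**2 - 2*s + 1) - 324*2**s*(s - 4)*(2*s + 3)*(s**2 - 2*s + 1) - 108*3**s*s*(s - 4)*(s + 2)*(2*s + 3)*log(3) + 108*3**s*s*(s - 4)*(s + 2)*(2*s + 3)*log(2) - 108*3**s*(s - 4)*(s + 2)*(2*s + 3)*log(2) + 108*3**s*(s - 4)*(s + 2)*(2*s + 3) + 108*3**s*(s - 4)*(s + 2)*(2*s + 3)*log(3) + 729*3**s*(s - 4)*(2*s + 3)*(s**2 - 2*s + 1) + 54*6**s*s*(s - 4)*(s + 2)*(2*s + 3)*log(3) - 54*6**s*(s - 4)*(s + 2)*(2*s + 3)*log(3) - 54*6**s*(s - 4)*(s + 2)*(2*s + 3) - 2*6**s*(s + 2)*(2*s + 3)*(s**2 - 2*s + 1))/(162*2**s*(s - 4)*(s + 2)*(2*s + 3)*(s**2 - 2*s + 1))
  -3/2 < Re(s) < 4

cuts at 1, 3/2, 3: linearity sums the 4 kernel integrals
∫ t**(3/2)·t^(s-1) over [0, 1)
segment [1, 3/2) carries 2*t**2; integrate it
segment 3/2 to 3 holds log(t)/t; add its integral
on [3, ∞) integrate f = t**(-4) against the kernel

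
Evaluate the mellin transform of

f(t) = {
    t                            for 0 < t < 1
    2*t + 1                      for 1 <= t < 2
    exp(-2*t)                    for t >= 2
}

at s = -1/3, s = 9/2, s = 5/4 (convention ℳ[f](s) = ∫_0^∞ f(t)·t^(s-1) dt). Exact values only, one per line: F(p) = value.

summing 3 kernel integrals split by 1, 2 yields ℳ[f](s)
∫ t·t^(s-1) over [0, 1)
the [1, 2) slice contributes ∫ (2*t + 1)·t^(s-1) dt
segment 2 to ∞ holds exp(-2*t); add its integral

F(-1/3) = 2**(1/3)*uppergamma(-1/3, 4) + 3/2 + 3*2**(2/3)/2
F(9/2) = (sqrt(2)*(10395*sqrt(pi)*exp(4)*erfc(2) + 532620)/50688 + (-20480 + 770048*sqrt(2))*exp(4)/50688)*exp(-4)
F(5/4) = -56/45 + 2**(3/4)*uppergamma(5/4, 4)/4 + 232*2**(1/4)/45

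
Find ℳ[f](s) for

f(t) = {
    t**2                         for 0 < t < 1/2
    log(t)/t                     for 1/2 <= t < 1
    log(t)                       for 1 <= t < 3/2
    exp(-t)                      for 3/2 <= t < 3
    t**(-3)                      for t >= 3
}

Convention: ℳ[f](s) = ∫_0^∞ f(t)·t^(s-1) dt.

summing 5 kernel integrals split by 1/2, 1, 3/2, 3 yields ℳ[f](s)
for t in [0, 1/2): the term is ∫ t**2·t^(s-1)
for t in [1/2, 1): the term is ∫ log(t)/t·t^(s-1)
over [1, 3/2), the kernel integral of log(t) enters the sum
for t in [3/2, 3): the term is ∫ exp(-t)·t^(s-1)
for t in [3, ∞): the term is ∫ t**(-3)·t^(s-1)

(108*2**s*s**2*(s - 3)*(s + 2)*(s**2 - 2*s + 1)*uppergamma(s, 3/2) - 108*2**s*s**2*(s - 3)*(s + 2)*(s**2 - 2*s + 1)*uppergamma(s, 3) - 108*2**s*s**2*(s - 3)*(s + 2) + 108*2**s*(s - 3)*(s + 2)*(s**2 - 2*s + 1) - 108*3**s*s*(s - 3)*(s + 2)*(s**2 - 2*s + 1)*log(2) + 108*3**s*s*(s - 3)*(s + 2)*(s**2 - 2*s + 1)*log(3) - 108*3**s*(s - 3)*(s + 2)*(s**2 - 2*s + 1) - 4*6**s*s**2*(s + 2)*(s**2 - 2*s + 1) + 216*s**3*(s - 3)*(s + 2)*log(2) - 216*s**2*(s - 3)*(s + 2)*log(2) + 216*s**2*(s - 3)*(s + 2) + 27*s**2*(s - 3)*(s**2 - 2*s + 1))/(108*2**s*s**2*(s - 3)*(s + 2)*(s**2 - 2*s + 1))
  -2 < Re(s) < 3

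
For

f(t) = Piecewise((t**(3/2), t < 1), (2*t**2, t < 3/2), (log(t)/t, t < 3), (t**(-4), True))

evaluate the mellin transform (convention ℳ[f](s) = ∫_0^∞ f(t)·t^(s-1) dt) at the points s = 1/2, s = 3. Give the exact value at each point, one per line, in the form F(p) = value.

slice at 1, 3/2, 3, transform all 4 pieces, and sum them
∫ t**(3/2)·t^(s-1) over [0, 1)
over [1, 3/2), the kernel integral of 2*t**2 enters the sum
[3/2, 3) adds the kernel integral of log(t)/t
on [3, ∞): add ∫ t**(-4)·t^(s-1) dt

F(1/2) = -754*sqrt(3)/567 - 2*sqrt(3)*log(3)/3 - 2*sqrt(6)*log(2)/3 - 3/10 + 2*sqrt(6)*log(3)/3 + 67*sqrt(6)/30
F(3) = 9*log(2)/8 + 271/180 + 27*log(3)/8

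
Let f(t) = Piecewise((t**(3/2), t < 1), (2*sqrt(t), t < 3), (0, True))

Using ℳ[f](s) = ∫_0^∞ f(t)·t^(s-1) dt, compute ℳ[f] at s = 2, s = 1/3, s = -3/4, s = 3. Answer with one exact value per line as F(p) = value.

F(2) = -18/35 + 36*sqrt(3)/5
F(1/3) = -102/55 + 12*3**(5/6)/5
F(-3/4) = 28/3 - 8*3**(3/4)/3
F(3) = -22/63 + 108*sqrt(3)/7

summing 2 kernel integrals split by 1 yields ℳ[f](s)
for t in [0, 1): the term is ∫ t**(3/2)·t^(s-1)
on [1, 3) integrate f = 2*sqrt(t) against the kernel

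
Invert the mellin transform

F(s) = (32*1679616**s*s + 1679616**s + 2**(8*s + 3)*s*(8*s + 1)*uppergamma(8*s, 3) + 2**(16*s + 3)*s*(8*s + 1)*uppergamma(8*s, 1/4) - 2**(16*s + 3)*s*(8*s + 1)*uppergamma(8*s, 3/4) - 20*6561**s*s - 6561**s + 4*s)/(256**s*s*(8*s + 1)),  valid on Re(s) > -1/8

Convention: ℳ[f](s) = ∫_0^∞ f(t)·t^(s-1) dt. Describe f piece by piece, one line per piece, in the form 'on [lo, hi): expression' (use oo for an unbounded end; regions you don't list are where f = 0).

the power substitution comes off first: t**(1/4) on [0, 1/16); exp(-t**(1/4)/2) on [1/16, 81/16); t**(1/4) + 1 on [81/16, 81); …
undo the power substitution: sqrt(t) on [0, 1/4); exp(-sqrt(t)/2) on [1/4, 9/4); sqrt(t) + 1 on [9/4, 9); …
remove the power substitution first: t on [0, 1/2); exp(-t/2) on [1/2, 3/2); t + 1 on [3/2, 3); …
breakpoints 1/256, 6561/256, 6561: one integral from each of the 4 segments
on [0, 1/256): add ∫ t**(1/8)·t^(s-1) dt
segment [1/256, 6561/256) carries exp(-t**(1/8)/2); integrate it
∫ (t**(1/8) + 1)·t^(s-1) over [6561/256, 6561)
on [6561, ∞): add ∫ exp(-t**(1/8))·t^(s-1) dt

on [0, 1/256): t**(1/8)
on [1/256, 6561/256): exp(-t**(1/8)/2)
on [6561/256, 6561): t**(1/8) + 1
on [6561, oo): exp(-t**(1/8))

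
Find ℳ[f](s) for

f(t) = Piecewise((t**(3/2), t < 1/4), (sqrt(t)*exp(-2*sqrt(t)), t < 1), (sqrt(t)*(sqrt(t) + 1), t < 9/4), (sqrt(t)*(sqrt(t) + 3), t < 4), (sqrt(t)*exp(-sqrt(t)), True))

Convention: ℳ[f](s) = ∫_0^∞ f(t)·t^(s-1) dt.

undo the power substitution: t**3 on [0, 1/2); t*exp(-2*t) on [1/2, 1); t*(t + 1) on [1, 3/2); …
strip the shared t-power: t**2 on [0, 1/2); exp(-2*t) on [1/2, 1); t + 1 on [1, 3/2); …
the 5 pieces separated at 1/4, 1, 9/4, 4 each add one integral
on [0, 1/4) integrate f = t**(3/2) against the kernel
∫ sqrt(t)*exp(-2*sqrt(t))·t^(s-1) over [1/4, 1)
between 1 and 9/4 the integrand is sqrt(t)*(sqrt(t) + 1)·t^(s-1)
piece [9/4, 4): integrate sqrt(t)*(sqrt(t) + 3) against the kernel
between 4 and ∞ the integrand is sqrt(t)*exp(-sqrt(t))·t^(s-1)

(40*2**(4*s)*(2*s + 1)*(2*s + 3) + 24*2**(4*s)*(2*s + 3) + 8*2**(2*s)*(s + 1)*(2*s + 1)*(2*s + 3)*uppergamma(2*s + 1, 2) - 8*2**(2*s)*(2*s + 1)*(2*s + 3) - 4*2**(2*s)*(2*s + 3) - 12*3**(2*s)*(2*s + 1)*(2*s + 3) - 12*3**(2*s)*(2*s + 3) + 4*(s + 1)*(2*s + 1)*(2*s + 3)*uppergamma(2*s + 1, 1) - 4*(s + 1)*(2*s + 1)*(2*s + 3)*uppergamma(2*s + 1, 2) + (s + 1)*(2*s + 1))/(4*2**(2*s)*(s + 1)*(2*s + 1)*(2*s + 3))
  Re(s) > -3/2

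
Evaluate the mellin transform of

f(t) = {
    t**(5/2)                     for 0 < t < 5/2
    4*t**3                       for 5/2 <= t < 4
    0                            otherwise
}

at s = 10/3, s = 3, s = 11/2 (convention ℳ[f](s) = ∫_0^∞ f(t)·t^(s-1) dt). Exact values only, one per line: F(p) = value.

F(10/3) = -46875*2**(2/3)*5**(1/3)/608 + 1875*2**(1/6)*5**(5/6)/224 + 49152*2**(2/3)/19
F(3) = 3125*sqrt(10)/352 + 82173/32
F(11/2) = 2154124273/34816 - 390625*sqrt(10)/1088

summing 2 kernel integrals split by 5/2 yields ℳ[f](s)
over [0, 5/2), the kernel integral of t**(5/2) enters the sum
on [5/2, 4) integrate f = 4*t**3 against the kernel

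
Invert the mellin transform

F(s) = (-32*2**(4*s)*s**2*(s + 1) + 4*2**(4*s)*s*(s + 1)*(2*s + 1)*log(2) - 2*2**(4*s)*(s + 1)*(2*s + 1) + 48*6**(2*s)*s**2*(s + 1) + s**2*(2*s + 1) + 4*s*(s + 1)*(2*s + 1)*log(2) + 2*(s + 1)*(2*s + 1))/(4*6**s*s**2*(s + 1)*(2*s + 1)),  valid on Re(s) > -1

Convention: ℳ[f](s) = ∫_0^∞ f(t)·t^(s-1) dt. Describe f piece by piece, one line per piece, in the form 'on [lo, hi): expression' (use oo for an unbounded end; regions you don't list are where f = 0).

on [0, 1/6): 3*t/2
on [1/6, 8/3): log(sqrt(6)*sqrt(t)/2)
on [8/3, 6): sqrt(6)*sqrt(t)

reversing the common scale on t: t/2 on [0, 1/2); log(sqrt(2)*sqrt(t)/2) on [1/2, 8); sqrt(2)*sqrt(t) on [8, 18)
undo the common scale on t: t on [0, 1/4); log(sqrt(t)) on [1/4, 4); 2*sqrt(t) on [4, 9)
back out the power substitution: t**2 on [0, 1/2); log(t) on [1/2, 2); 2*t on [2, 3)
split f at 1/6, 8/3: ℳ[f](s) collects 3 kernel integrals
the [0, 1/6) slice contributes ∫ 3*t/2·t^(s-1) dt
∫ over [1/6, 8/3) of log(sqrt(6)*sqrt(t)/2)·t^(s-1) joins the sum
∫ over [8/3, 6) of sqrt(6)*sqrt(t)·t^(s-1) joins the sum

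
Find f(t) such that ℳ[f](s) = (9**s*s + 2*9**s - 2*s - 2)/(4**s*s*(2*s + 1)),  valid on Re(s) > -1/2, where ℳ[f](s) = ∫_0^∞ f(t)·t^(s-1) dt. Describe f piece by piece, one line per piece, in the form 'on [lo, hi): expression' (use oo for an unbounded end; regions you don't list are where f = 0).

on [0, 1/4): sqrt(t)
on [1/4, 9/4): 2 - sqrt(t)

peel off the power substitution: t on [0, 1/2); 2 - t on [1/2, 3/2)
linearity at 1/4 turns ℳ[f](s) into 2 summed integrals
∫ over [0, 1/4) of sqrt(t)·t^(s-1) joins the sum
between 1/4 and 9/4 the integrand is (2 - sqrt(t))·t^(s-1)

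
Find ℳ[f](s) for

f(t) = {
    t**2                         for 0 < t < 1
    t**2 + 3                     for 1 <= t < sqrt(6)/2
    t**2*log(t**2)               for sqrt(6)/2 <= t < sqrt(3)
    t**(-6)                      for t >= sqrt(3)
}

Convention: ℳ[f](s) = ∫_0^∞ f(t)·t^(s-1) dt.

(-81*2**(s/2)*s*(s/2 - 3)*(s**2/4 + s + 1) - 162*2**(s/2)*(s/2 - 3)*(s**2/4 + s + 1) - 81*3**(s/2)*s**2*(s/2 - 3)*(s/2 + 1)*log(3)/4 + 81*3**(s/2)*s**2*(s/2 - 3)*(s/2 + 1)*log(2)/4 - 81*3**(s/2)*s*(s/2 - 3)*(s/2 + 1)*log(3)/2 + 81*3**(s/2)*s*(s/2 - 3)*(s/2 + 1)*log(2)/2 + 81*3**(s/2)*s*(s/2 - 3)*(s/2 + 1)/2 + 243*3**(s/2)*s*(s/2 - 3)*(s**2/4 + s + 1)/2 + 162*3**(s/2)*(s/2 - 3)*(s**2/4 + s + 1) + 81*6**(s/2)*s**2*(s/2 - 3)*(s/2 + 1)*log(3)/2 - 81*6**(s/2)*s*(s/2 - 3)*(s/2 + 1) + 81*6**(s/2)*s*(s/2 - 3)*(s/2 + 1)*log(3) - 6**(s/2)*s*(s/2 + 1)*(s**2/4 + s + 1))/(54*2**(s/2)*s*(s/2 - 3)*(s/2 + 1)*(s**2/4 + s + 1))
  -2 < Re(s) < 6

invert the power substitution to get t on [0, 1); t + 3 on [1, 3/2); t*log(t) on [3/2, 3); …
cuts at 1, sqrt(6)/2, sqrt(3): linearity sums the 4 kernel integrals
segment 0 to 1 holds t**2; add its integral
on [1, sqrt(6)/2): add ∫ (t**2 + 3)·t^(s-1) dt
between sqrt(6)/2 and sqrt(3) the integrand is t**2*log(t**2)·t^(s-1)
over [sqrt(3), ∞), the kernel integral of t**(-6) enters the sum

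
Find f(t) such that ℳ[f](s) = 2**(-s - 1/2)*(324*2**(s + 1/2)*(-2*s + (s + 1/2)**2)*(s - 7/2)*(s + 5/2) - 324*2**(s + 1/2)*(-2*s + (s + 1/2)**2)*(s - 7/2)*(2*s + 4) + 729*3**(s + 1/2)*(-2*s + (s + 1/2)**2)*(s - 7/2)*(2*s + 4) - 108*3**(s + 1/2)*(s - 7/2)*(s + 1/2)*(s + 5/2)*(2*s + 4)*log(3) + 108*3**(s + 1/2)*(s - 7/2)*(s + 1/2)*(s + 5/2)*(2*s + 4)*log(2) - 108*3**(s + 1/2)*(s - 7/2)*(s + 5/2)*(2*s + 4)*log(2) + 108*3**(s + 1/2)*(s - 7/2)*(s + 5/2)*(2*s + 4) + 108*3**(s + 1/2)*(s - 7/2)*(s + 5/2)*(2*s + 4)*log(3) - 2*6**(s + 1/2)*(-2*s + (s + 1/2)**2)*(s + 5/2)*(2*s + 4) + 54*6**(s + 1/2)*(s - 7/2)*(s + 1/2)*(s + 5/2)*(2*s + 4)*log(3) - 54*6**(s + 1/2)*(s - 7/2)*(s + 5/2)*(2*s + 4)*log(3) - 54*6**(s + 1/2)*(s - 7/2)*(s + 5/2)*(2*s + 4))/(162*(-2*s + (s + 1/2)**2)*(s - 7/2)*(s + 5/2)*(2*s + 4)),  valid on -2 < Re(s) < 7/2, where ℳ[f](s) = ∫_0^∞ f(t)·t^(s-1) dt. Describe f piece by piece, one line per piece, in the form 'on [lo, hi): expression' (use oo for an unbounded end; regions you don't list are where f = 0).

remove the shared t-power first: t**(3/2) on [0, 1); 2*t**2 on [1, 3/2); log(t)/t on [3/2, 3); …
decompose at 1, 3/2, 3; ℳ[f](s) sums the 4 pieces' integrals
segment 0 to 1 holds t**2; add its integral
[1, 3/2) adds the kernel integral of 2*t**(5/2)
piece [3/2, 3): integrate log(t)/sqrt(t) against the kernel
segment 3 to ∞ holds t**(-7/2); add its integral

on [0, 1): t**2
on [1, 3/2): 2*t**(5/2)
on [3/2, 3): log(t)/sqrt(t)
on [3, oo): t**(-7/2)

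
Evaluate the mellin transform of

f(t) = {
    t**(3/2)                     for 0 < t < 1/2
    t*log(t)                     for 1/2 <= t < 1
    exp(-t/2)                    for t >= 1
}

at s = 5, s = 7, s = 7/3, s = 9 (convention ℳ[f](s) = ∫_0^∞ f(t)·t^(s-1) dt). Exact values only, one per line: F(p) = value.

F(5) = -7/256 + sqrt(2)/832 + log(2)/384 + 1266*exp(-1/2)
F(7) = -255/16384 + sqrt(2)/4352 + log(2)/2048 + 151946*exp(-1/2)
F(7/3) = 2**(2/3)*(-1656*2**(1/3) + 207 + 300*sqrt(2) + 690*log(2) + 73600*2**(2/3)*uppergamma(7/3, 1/2))/36800
F(9) = -1023/102400 + sqrt(2)/21504 + log(2)/10240 + 34035938*exp(-1/2)

summing 3 kernel integrals split by 1/2, 1 yields ℳ[f](s)
∫ t**(3/2)·t^(s-1) over [0, 1/2)
the [1/2, 1) slice contributes ∫ t*log(t)·t^(s-1) dt
on [1, ∞) integrate f = exp(-t/2) against the kernel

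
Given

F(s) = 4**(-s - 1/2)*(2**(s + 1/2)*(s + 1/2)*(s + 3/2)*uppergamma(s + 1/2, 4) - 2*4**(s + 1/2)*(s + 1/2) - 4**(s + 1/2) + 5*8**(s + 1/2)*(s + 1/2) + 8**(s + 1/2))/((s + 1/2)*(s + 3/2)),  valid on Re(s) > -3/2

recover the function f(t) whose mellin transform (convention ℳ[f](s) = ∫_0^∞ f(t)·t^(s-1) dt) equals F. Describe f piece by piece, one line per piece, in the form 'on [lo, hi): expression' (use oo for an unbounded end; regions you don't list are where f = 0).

on [0, 1): t**(3/2)
on [1, 2): sqrt(t)*(2*t + 1)
on [2, oo): sqrt(t)*exp(-2*t)

the shared t-power comes off first: t on [0, 1); 2*t + 1 on [1, 2); exp(-2*t) on [2, ∞)
slice at 1, 2, transform all 3 pieces, and sum them
segment 0 to 1 holds t**(3/2); add its integral
between 1 and 2 the integrand is sqrt(t)*(2*t + 1)·t^(s-1)
∫ sqrt(t)*exp(-2*t)·t^(s-1) over [2, ∞)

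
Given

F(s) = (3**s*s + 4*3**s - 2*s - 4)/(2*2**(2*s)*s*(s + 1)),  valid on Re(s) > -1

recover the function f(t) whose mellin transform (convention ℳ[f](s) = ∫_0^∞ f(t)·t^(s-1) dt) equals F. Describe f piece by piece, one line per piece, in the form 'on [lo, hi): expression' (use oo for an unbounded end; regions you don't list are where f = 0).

on [0, 1/4): 2*t
on [1/4, 3/4): 2 - 2*t

peel off the common scale on t: t on [0, 1/2); 2 - t on [1/2, 3/2)
the 2 pieces separated at 1/4 each add one integral
for t in [0, 1/4): the term is ∫ 2*t·t^(s-1)
the [1/4, 3/4) slice contributes ∫ (2 - 2*t)·t^(s-1) dt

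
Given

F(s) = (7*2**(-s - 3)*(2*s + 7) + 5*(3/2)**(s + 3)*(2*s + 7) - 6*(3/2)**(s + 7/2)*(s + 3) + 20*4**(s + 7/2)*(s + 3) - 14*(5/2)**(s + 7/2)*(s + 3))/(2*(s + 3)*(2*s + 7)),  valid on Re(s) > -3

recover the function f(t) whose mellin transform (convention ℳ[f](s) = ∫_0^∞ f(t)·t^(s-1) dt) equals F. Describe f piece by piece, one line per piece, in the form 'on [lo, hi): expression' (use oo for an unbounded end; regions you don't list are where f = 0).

on [0, 1/2): 6*t**3
on [1/2, 3/2): 5*t**3/2
on [3/2, 5/2): 3*t**(7/2)/2
on [5/2, 4): 5*t**(7/2)

treat the 4 regions marked off by 1/2, 3/2, 5/2 separately and sum
∫ 6*t**3·t^(s-1) over [0, 1/2)
over [1/2, 3/2), the kernel integral of 5*t**3/2 enters the sum
piece [3/2, 5/2): integrate 3*t**(7/2)/2 against the kernel
[5/2, 4) adds the kernel integral of 5*t**(7/2)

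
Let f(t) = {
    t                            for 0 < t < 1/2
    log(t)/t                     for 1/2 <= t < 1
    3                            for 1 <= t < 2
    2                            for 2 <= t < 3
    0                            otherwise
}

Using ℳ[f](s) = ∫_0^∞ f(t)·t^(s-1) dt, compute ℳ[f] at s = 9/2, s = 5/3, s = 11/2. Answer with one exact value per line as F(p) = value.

linearity at 1/2, 1, 2 turns ℳ[f](s) into 4 summed integrals
on [0, 1/2): add ∫ t·t^(s-1) dt
∫ log(t)/t·t^(s-1) over [1/2, 1)
on [1, 2): add ∫ 3·t^(s-1) dt
∫ 2·t^(s-1) over [2, 3)

F(9/2) = sqrt(2)*(-58080*sqrt(2) + 2772*log(2) + 553169 + 2794176*sqrt(6))/155232
F(5/3) = -81/20 + 3*2**(1/3)*log(2)/4 + 75*2**(1/3)/64 + 6*2**(2/3)/5 + 18*3**(2/3)/5
F(11/2) = sqrt(2)*(-220480*sqrt(2) + 5148*log(2) + 4315123 + 32752512*sqrt(6))/741312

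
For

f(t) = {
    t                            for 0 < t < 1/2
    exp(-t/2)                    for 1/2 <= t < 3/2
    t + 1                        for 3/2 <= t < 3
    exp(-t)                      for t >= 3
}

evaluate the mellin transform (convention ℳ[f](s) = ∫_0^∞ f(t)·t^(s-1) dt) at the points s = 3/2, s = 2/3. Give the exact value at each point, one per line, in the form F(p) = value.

F(3/2) = -19*sqrt(6)/20 - sqrt(6)*exp(-3/4) - sqrt(2)*sqrt(pi)*erfc(sqrt(3)/2) + sqrt(pi)*erfc(sqrt(3))/2 + sqrt(2)/20 + sqrt(3)*exp(-3) + sqrt(2)*exp(-1/4) + sqrt(2)*sqrt(pi)*erfc(1/2) + 28*sqrt(3)/5
F(2/3) = -6*2**(1/3)*3**(2/3)/5 - 2**(2/3)*uppergamma(2/3, 3/4) + uppergamma(2/3, 3) + 3*2**(1/3)/20 + 2**(2/3)*uppergamma(2/3, 1/4) + 33*3**(2/3)/10

linearity at 1/2, 3/2, 3 turns ℳ[f](s) into 4 summed integrals
[0, 1/2) adds the kernel integral of t
over [1/2, 3/2), the kernel integral of exp(-t/2) enters the sum
∫ over [3/2, 3) of (t + 1)·t^(s-1) joins the sum
over [3, ∞), the kernel integral of exp(-t) enters the sum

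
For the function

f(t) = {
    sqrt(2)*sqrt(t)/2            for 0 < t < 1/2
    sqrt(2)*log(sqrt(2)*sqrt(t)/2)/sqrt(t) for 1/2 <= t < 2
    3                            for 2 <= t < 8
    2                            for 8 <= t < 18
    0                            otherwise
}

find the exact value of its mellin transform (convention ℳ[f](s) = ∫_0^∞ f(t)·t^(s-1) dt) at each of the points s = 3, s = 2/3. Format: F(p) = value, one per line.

the common scale on t comes off first: sqrt(t)/2 on [0, 1); 2*log(sqrt(t)/2)/sqrt(t) on [1, 4); 3 on [4, 16); …
reversing the power substitution: t/2 on [0, 1); 2*log(t/2)/t on [1, 2); 3 on [2, 4); …
undo the common scale on t: t on [0, 1/2); log(t)/t on [1/2, 1); 3 on [1, 2); …
linearity at 1/2, 2, 8 turns ℳ[f](s) into 4 summed integrals
over [0, 1/2), the kernel integral of sqrt(2)*sqrt(t)/2 enters the sum
piece [1/2, 2): integrate sqrt(2)*log(sqrt(2)*sqrt(t)/2)/sqrt(t) against the kernel
∫ over [2, 8) of 3·t^(s-1) joins the sum
for t in [8, 18): the term is ∫ 2·t^(s-1)

F(3) = log(2)/10 + 17010271/4200
F(2/3) = -45*2**(2/3)/2 + log(2**(6*2**(1/3))) + 6 + 9*12**(1/3) + 255*2**(1/3)/14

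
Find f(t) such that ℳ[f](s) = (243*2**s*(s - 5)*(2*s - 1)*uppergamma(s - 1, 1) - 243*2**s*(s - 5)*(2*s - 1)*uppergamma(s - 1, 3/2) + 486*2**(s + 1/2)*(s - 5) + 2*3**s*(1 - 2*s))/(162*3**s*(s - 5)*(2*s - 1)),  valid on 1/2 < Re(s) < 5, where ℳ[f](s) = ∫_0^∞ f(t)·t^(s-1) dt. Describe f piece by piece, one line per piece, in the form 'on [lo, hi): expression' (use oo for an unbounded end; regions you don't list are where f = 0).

strip the shared t-power: sqrt(3)*sqrt(t) on [0, 2/3); exp(-3*t/2) on [2/3, 1); 1/(81*t**4) on [1, ∞)
the common scale on t comes off first: sqrt(t) on [0, 2); exp(-t/2) on [2, 3); t**(-4) on [3, ∞)
summing 3 kernel integrals split by 2/3, 1 yields ℳ[f](s)
for t in [0, 2/3): the term is ∫ sqrt(3)/sqrt(t)·t^(s-1)
on [2/3, 1) integrate f = exp(-3*t/2)/t against the kernel
[1, ∞) adds the kernel integral of 1/(81*t**5)

on [0, 2/3): sqrt(3)/sqrt(t)
on [2/3, 1): exp(-3*t/2)/t
on [1, oo): 1/(81*t**5)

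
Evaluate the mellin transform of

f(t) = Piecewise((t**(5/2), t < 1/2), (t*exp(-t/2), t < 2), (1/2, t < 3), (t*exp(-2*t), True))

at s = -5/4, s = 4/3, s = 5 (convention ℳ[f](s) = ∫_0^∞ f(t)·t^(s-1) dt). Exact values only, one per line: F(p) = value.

strip the shared t-power: t**(3/2) on [0, 1/2); exp(-t/2) on [1/2, 2); 1/(2*t) on [2, 3); …
summing 4 kernel integrals split by 1/2, 2, 3 yields ℳ[f](s)
segment 0 to 1/2 holds t**(5/2); add its integral
[1/2, 2) adds the kernel integral of t*exp(-t/2)
∫ over [2, 3) of 1/2·t^(s-1) joins the sum
on [3, ∞) integrate f = t*exp(-2*t) against the kernel

F(-5/4) = -2**(3/4)*uppergamma(-1/4, 1)/2 - 2*3**(3/4)/45 + 2**(1/4)*uppergamma(-1/4, 6) + 3*2**(3/4)/10 + 2**(3/4)*uppergamma(-1/4, 1/4)/2
F(4/3) = -4*2**(1/3)*uppergamma(7/3, 1) - 3*2**(1/3)/4 + 2**(2/3)*uppergamma(7/3, 6)/8 + 3*2**(1/6)/184 + 9*3**(1/3)/8 + 4*2**(1/3)*uppergamma(7/3, 1/4)
F(5) = -20864*exp(-1) + sqrt(2)/1920 + 2697*exp(-6)/8 + 211/10 + 157781*exp(-1/4)/16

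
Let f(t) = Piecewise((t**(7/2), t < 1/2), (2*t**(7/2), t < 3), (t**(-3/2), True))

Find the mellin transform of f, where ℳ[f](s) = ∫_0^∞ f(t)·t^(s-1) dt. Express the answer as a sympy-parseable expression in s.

strip the shared t-power: t**(3/2) on [0, 1/2); 2*t**(3/2) on [1/2, 3); t**(-7/2) on [3, ∞)
remove the shared t-power first: t on [0, 1/2); 2*t on [1/2, 3); t**(-4) on [3, ∞)
treat the 3 regions marked off by 1/2, 3 separately and sum
piece [0, 1/2): integrate t**(7/2) against the kernel
on [1/2, 3) integrate f = 2*t**(7/2) against the kernel
[3, ∞) adds the kernel integral of t**(-3/2)

2**(-s - 5/2)*(6**(s + 1/2)*(-16*s - 56)/9 + 6**(s + 9/2)*(6*s - 9)/9 - 2*s + 3)/((2*s - 3)*(2*s + 7))
  -7/2 < Re(s) < 3/2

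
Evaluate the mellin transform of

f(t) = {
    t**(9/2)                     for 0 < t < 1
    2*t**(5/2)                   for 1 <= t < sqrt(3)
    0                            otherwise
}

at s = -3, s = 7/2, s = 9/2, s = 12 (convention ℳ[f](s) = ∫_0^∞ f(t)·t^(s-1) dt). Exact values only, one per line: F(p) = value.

strip the shared t-power: t**(7/2) on [0, 1); 2*t**(3/2) on [1, sqrt(3))
undo the shared t-power: t**3 on [0, 1); 2*t on [1, sqrt(3))
reversing the power substitution: t**(3/2) on [0, 1); 2*sqrt(t) on [1, 3)
f breaks at 1 into 2 integrals to sum
between 0 and 1 the integrand is t**(9/2)·t^(s-1)
for t in [1, sqrt(3)): the term is ∫ 2*t**(5/2)·t^(s-1)

F(-3) = 14/3 - 4*3**(3/4)/3
F(7/2) = 211/24
F(9/2) = -11/63 + 54*sqrt(3)/7
F(12) = -74/957 + 8748*3**(1/4)/29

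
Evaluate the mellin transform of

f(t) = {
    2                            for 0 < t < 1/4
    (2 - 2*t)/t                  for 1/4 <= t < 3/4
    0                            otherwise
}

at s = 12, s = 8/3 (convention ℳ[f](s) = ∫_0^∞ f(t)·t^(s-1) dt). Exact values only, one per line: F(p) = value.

F(12) = 2657179/1107296256
F(8/3) = -33*2**(2/3)/640 + 153*6**(2/3)/1280

strip the shared t-power: 2*t on [0, 1/4); 2 - 2*t on [1/4, 3/4)
strip the common scale on t: t on [0, 1/2); 2 - t on [1/2, 3/2)
cuts at 1/4: linearity sums the 2 kernel integrals
segment [0, 1/4) carries 2; integrate it
segment [1/4, 3/4) carries (2 - 2*t)/t; integrate it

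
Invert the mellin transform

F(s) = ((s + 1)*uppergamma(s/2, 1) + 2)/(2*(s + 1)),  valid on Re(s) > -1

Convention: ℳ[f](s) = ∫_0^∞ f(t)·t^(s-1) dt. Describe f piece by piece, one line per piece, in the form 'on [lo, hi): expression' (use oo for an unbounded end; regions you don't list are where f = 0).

reversing the power substitution: sqrt(t) on [0, 1); exp(-t) on [1, ∞)
f breaks at 1 into 2 integrals to sum
the [0, 1) slice contributes ∫ t·t^(s-1) dt
on [1, ∞) integrate f = exp(-t**2) against the kernel

on [0, 1): t
on [1, oo): exp(-t**2)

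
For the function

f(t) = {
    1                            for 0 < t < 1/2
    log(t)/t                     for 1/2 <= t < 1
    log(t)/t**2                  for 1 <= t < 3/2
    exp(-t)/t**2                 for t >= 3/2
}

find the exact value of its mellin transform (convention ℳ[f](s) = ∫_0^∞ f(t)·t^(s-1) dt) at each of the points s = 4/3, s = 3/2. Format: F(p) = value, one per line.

F(4/3) = 2**(2/3)*(-54*2**(1/3) - 12*3**(1/3) + 8*2**(1/3)*uppergamma(-2/3, 3/2) + log(2**(8*3**(1/3) + 24)/3**(8*3**(1/3))) + 75)/16
F(3/2) = -4*sqrt(6)/3 - 2*sqrt(pi)*erfc(sqrt(6)/2) + sqrt(2)*log(64*2**(4*sqrt(3))/3**(4*sqrt(3)))/6 + 2*sqrt(6)*exp(-3/2)/3 + 13*sqrt(2)/6

back out the shared t-power: t on [0, 1/2); log(t) on [1/2, 1); log(t)/t on [1, 3/2); …
invert the shared t-power to get t**2 on [0, 1/2); t*log(t) on [1/2, 1); log(t) on [1, 3/2); …
slice at 1/2, 1, 3/2, transform all 4 pieces, and sum them
∫ over [0, 1/2) of 1·t^(s-1) joins the sum
∫ over [1/2, 1) of log(t)/t·t^(s-1) joins the sum
for t in [1, 3/2): the term is ∫ log(t)/t**2·t^(s-1)
between 3/2 and ∞ the integrand is exp(-t)/t**2·t^(s-1)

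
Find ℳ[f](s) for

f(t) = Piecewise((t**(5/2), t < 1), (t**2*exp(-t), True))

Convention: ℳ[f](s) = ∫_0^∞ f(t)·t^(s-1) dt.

((2*s + 5)*uppergamma(s + 2, 1) + 2)/(2*s + 5)
  Re(s) > -5/2

back out the shared t-power: sqrt(t) on [0, 1); exp(-t) on [1, ∞)
treat the 2 regions marked off by 1 separately and sum
between 0 and 1 the integrand is t**(5/2)·t^(s-1)
the [1, ∞) slice contributes ∫ t**2*exp(-t)·t^(s-1) dt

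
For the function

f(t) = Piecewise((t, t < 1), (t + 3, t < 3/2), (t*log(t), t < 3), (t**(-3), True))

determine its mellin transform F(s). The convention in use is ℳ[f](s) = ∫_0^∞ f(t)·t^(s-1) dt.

the 4 pieces separated at 1, 3/2, 3 each add one integral
over [0, 1), the kernel integral of t enters the sum
piece [1, 3/2): integrate (t + 3) against the kernel
on [3/2, 3) integrate f = t*log(t) against the kernel
[3, ∞) adds the kernel integral of t**(-3)

(-162*2**s*s*(s - 3)*(s**2 + 2*s + 1) - 162*2**s*(s - 3)*(s**2 + 2*s + 1) - 81*3**s*s**2*(s - 3)*(s + 1)*log(3) + 81*3**s*s**2*(s - 3)*(s + 1)*log(2) - 81*3**s*s*(s - 3)*(s + 1)*log(3) + 81*3**s*s*(s - 3)*(s + 1)*log(2) + 81*3**s*s*(s - 3)*(s + 1) + 243*3**s*s*(s - 3)*(s**2 + 2*s + 1) + 162*3**s*(s - 3)*(s**2 + 2*s + 1) + 162*6**s*s**2*(s - 3)*(s + 1)*log(3) - 162*6**s*s*(s - 3)*(s + 1) + 162*6**s*s*(s - 3)*(s + 1)*log(3) - 2*6**s*s*(s + 1)*(s**2 + 2*s + 1))/(54*2**s*s*(s - 3)*(s + 1)*(s**2 + 2*s + 1))
  -1 < Re(s) < 3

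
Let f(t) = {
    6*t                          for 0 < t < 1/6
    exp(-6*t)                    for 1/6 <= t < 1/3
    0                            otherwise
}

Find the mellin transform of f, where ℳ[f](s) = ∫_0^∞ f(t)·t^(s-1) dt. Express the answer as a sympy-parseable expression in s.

((s + 1)*uppergamma(s, 1) - (s + 1)*uppergamma(s, 2) + 1)/(6**s*(s + 1))
  Re(s) > -1

strip the common scale on t: 2*t on [0, 1/2); exp(-2*t) on [1/2, 1)
invert the common scale on t to get t on [0, 1); exp(-t) on [1, 2)
breakpoints 1/6: one integral from each of the 2 segments
over [0, 1/6), the kernel integral of 6*t enters the sum
segment [1/6, 1/3) carries exp(-6*t); integrate it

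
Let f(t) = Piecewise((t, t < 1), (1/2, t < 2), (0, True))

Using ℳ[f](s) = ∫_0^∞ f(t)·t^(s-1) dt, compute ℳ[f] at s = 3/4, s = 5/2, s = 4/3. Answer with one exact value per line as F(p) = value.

F(3/4) = -2/21 + 2*2**(3/4)/3
F(5/2) = 3/35 + 4*sqrt(2)/5
F(4/3) = 3/56 + 3*2**(1/3)/4

the 2 pieces separated at 1 each add one integral
between 0 and 1 the integrand is t·t^(s-1)
on [1, 2): add ∫ 1/2·t^(s-1) dt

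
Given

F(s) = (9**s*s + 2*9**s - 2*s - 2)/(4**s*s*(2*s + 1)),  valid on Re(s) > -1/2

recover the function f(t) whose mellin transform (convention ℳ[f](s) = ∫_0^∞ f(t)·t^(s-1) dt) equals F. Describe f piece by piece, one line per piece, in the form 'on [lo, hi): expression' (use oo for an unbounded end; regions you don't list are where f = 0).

back out the power substitution: t on [0, 1/2); 2 - t on [1/2, 3/2)
the 2 pieces separated at 1/4 each add one integral
[0, 1/4) adds the kernel integral of sqrt(t)
segment 1/4 to 9/4 holds (2 - sqrt(t)); add its integral

on [0, 1/4): sqrt(t)
on [1/4, 9/4): 2 - sqrt(t)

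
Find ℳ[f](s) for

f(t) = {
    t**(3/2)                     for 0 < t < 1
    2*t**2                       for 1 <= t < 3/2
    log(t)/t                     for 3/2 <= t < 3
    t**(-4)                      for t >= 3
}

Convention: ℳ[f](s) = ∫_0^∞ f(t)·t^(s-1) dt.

(324*2**s*(s - 4)*(s + 2)*(s**2 - 2*s + 1) - 324*2**s*(s - 4)*(2*s + 3)*(s**2 - 2*s + 1) - 108*3**s*s*(s - 4)*(s + 2)*(2*s + 3)*log(3) + 108*3**s*s*(s - 4)*(s + 2)*(2*s + 3)*log(2) - 108*3**s*(s - 4)*(s + 2)*(2*s + 3)*log(2) + 108*3**s*(s - 4)*(s + 2)*(2*s + 3) + 108*3**s*(s - 4)*(s + 2)*(2*s + 3)*log(3) + 729*3**s*(s - 4)*(2*s + 3)*(s**2 - 2*s + 1) + 54*6**s*s*(s - 4)*(s + 2)*(2*s + 3)*log(3) - 54*6**s*(s - 4)*(s + 2)*(2*s + 3)*log(3) - 54*6**s*(s - 4)*(s + 2)*(2*s + 3) - 2*6**s*(s + 2)*(2*s + 3)*(s**2 - 2*s + 1))/(162*2**s*(s - 4)*(s + 2)*(2*s + 3)*(s**2 - 2*s + 1))
  -3/2 < Re(s) < 4

f breaks at 1, 3/2, 3 into 4 integrals to sum
over [0, 1), the kernel integral of t**(3/2) enters the sum
for t in [1, 3/2): the term is ∫ 2*t**2·t^(s-1)
∫ log(t)/t·t^(s-1) over [3/2, 3)
segment 3 to ∞ holds t**(-4); add its integral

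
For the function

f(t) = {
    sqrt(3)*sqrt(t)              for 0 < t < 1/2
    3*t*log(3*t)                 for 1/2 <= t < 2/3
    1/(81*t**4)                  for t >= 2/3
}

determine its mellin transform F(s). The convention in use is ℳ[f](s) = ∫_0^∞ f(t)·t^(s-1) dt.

remove the common scale on t first: sqrt(t) on [0, 3/2); t*log(t) on [3/2, 2); t**(-4) on [2, ∞)
decompose at 1/2, 2/3; ℳ[f](s) sums the 3 pieces' integrals
∫ over [0, 1/2) of sqrt(3)*sqrt(t)·t^(s-1) joins the sum
over [1/2, 2/3), the kernel integral of 3*t*log(3*t) enters the sum
for t in [2/3, ∞): the term is ∫ 1/(81*t**4)·t^(s-1)

(32*2**(2*s)*s*(s - 4)*(2*s + 1)*log(2) - 32*2**(2*s)*(s - 4)*(2*s + 1) + 32*2**(2*s)*(s - 4)*(2*s + 1)*log(2) + 3**s*s*(s - 4)*(2*s + 1)*(-24*log(3) + 24*log(2)) + 3**s*(s - 4)*(2*s + 1)*(-24*log(3) + 24*log(2)) + 24*3**s*(s - 4)*(2*s + 1) + 16*3**s*sqrt(6)*(s - 4)*(s**2 + 2*s + 1) - 4**s*(2*s + 1)*(s**2 + 2*s + 1))/(16*6**s*(s - 4)*(2*s + 1)*(s**2 + 2*s + 1))
  -1/2 < Re(s) < 4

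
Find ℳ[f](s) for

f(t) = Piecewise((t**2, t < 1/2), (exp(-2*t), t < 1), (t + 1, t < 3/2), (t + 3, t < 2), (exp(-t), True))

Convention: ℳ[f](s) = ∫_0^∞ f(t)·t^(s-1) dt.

(20*2**(2*s)*s*(s + 2) + 12*2**(2*s)*(s + 2) + 4*2**s*s*(s + 1)*(s + 2)*uppergamma(s, 2) - 8*2**s*s*(s + 2) - 4*2**s*(s + 2) - 8*3**s*s*(s + 2) - 8*3**s*(s + 2) + 4*s*(s + 1)*(s + 2)*uppergamma(s, 1) - 4*s*(s + 1)*(s + 2)*uppergamma(s, 2) + s*(s + 1))/(4*2**s*s*(s + 1)*(s + 2))
  Re(s) > -2

summing 5 kernel integrals split by 1/2, 1, 3/2, 2 yields ℳ[f](s)
the [0, 1/2) slice contributes ∫ t**2·t^(s-1) dt
∫ exp(-2*t)·t^(s-1) over [1/2, 1)
between 1 and 3/2 the integrand is (t + 1)·t^(s-1)
on [3/2, 2): add ∫ (t + 3)·t^(s-1) dt
for t in [2, ∞): the term is ∫ exp(-t)·t^(s-1)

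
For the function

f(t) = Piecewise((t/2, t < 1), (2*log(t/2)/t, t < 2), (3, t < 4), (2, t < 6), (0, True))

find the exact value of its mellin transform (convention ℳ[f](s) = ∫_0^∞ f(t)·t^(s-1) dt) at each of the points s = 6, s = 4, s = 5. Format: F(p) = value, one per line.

strip the common scale on t: t on [0, 1/2); log(t)/t on [1/2, 1); 3 on [1, 2); …
slice at 1, 2, 4, transform all 4 pieces, and sum them
[0, 1) adds the kernel integral of t/2
∫ over [1, 2) of 2*log(t/2)/t·t^(s-1) joins the sum
on [2, 4): add ∫ 3·t^(s-1) dt
segment 4 to 6 holds 2; add its integral

F(6) = 2*log(2)/5 + 17010271/1050
F(4) = 2*log(2)/3 + 62869/90
F(5) = log(2)/2 + 79061/24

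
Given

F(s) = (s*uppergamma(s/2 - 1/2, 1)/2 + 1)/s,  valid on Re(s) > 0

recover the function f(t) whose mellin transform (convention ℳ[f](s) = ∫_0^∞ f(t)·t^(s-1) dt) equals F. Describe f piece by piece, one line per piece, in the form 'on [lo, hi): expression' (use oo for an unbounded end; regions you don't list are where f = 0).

strip the power substitution: 1 on [0, 1); exp(-t)/sqrt(t) on [1, ∞)
remove the shared t-power first: 1/sqrt(t) on [0, 1); exp(-t)/t on [1, ∞)
invert the shared t-power to get sqrt(t) on [0, 1); exp(-t) on [1, ∞)
decompose at 1; ℳ[f](s) sums the 2 pieces' integrals
on [0, 1) integrate f = 1 against the kernel
segment [1, ∞) carries exp(-t**2)/t; integrate it

on [0, 1): 1
on [1, oo): exp(-t**2)/t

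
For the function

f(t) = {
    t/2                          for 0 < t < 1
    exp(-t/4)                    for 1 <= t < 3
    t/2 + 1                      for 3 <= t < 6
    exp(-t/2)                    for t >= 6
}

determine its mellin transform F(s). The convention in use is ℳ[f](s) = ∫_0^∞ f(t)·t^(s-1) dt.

(2*2**s*s*(s + 1)*uppergamma(s, 3) - 5*3**s*s - 2*3**s + 2*4**s*s*(s + 1)*uppergamma(s, 1/4) - 2*4**s*s*(s + 1)*uppergamma(s, 3/4) + 8*6**s*s + 2*6**s + s)/(2*s*(s + 1))
  Re(s) > -1

invert the common scale on t to get t on [0, 1/2); exp(-t/2) on [1/2, 3/2); t + 1 on [3/2, 3); …
split f at 1, 3, 6: ℳ[f](s) collects 4 kernel integrals
segment [0, 1) carries t/2; integrate it
the [1, 3) slice contributes ∫ exp(-t/4)·t^(s-1) dt
segment [3, 6) carries (t/2 + 1); integrate it
segment 6 to ∞ holds exp(-t/2); add its integral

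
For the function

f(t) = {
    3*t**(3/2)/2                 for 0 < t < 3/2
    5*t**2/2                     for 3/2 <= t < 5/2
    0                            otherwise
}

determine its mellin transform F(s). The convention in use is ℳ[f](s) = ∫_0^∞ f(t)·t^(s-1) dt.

linearity at 3/2 turns ℳ[f](s) into 2 summed integrals
segment [0, 3/2) carries 3*t**(3/2)/2; integrate it
the [3/2, 5/2) slice contributes ∫ 5*t**2/2·t^(s-1) dt

(6*(3/2)**(s + 3/2)*(s + 2) - 5*(3/2)**(s + 2)*(2*s + 3) + 5*(5/2)**(s + 2)*(2*s + 3))/(2*(s + 2)*(2*s + 3))
  Re(s) > -3/2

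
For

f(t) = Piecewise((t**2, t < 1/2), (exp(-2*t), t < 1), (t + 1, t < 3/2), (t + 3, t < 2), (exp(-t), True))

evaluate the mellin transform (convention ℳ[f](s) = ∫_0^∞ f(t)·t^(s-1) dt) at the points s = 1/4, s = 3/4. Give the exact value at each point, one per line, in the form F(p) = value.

F(1/4) = 2**(3/4)*(-360*3**(1/4) - 216*2**(1/4) - 45*uppergamma(1/4, 2) + 45*2**(1/4)*uppergamma(1/4, 2) + 5 + 45*uppergamma(1/4, 1) + 612*sqrt(2))/90
F(3/4) = 2**(1/4)*(-616*3**(3/4) - 440*2**(3/4) - 231*uppergamma(3/4, 2) + 21 + 231*2**(3/4)*uppergamma(3/4, 2) + 231*uppergamma(3/4, 1) + 2376*sqrt(2))/462

integrate the 5 segments split at 1/2, 1, 3/2, 2, then add the results
[0, 1/2) adds the kernel integral of t**2
∫ over [1/2, 1) of exp(-2*t)·t^(s-1) joins the sum
piece [1, 3/2): integrate (t + 1) against the kernel
segment 3/2 to 2 holds (t + 3); add its integral
on [2, ∞): add ∫ exp(-t)·t^(s-1) dt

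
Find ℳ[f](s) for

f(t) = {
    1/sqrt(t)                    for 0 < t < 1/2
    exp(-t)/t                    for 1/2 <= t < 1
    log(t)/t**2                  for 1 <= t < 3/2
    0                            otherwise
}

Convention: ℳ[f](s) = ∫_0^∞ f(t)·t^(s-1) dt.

(9*2**s*(2*s - 1)*(-2*s + (s - 1)**2 + 3)*uppergamma(s - 1, 1/2) - 9*2**s*(2*s - 1)*(-2*s + (s - 1)**2 + 3)*uppergamma(s - 1, 1) + 9*2**s*(2*s - 1) + 4*3**s*(1 - 2*s) + 3**s*(s - 1)*(2*s - 1)*(-4*log(2) + 4*log(3)) + 3**s*(2*s - 1)*(-4*log(3) + 4*log(2)) + 18*sqrt(2)*(-2*s + (s - 1)**2 + 3))/(9*2**s*(2*s - 1)*(-2*s + (s - 1)**2 + 3))
  Re(s) > 1/2

reversing the shared t-power: sqrt(t) on [0, 1/2); exp(-t) on [1/2, 1); log(t)/t on [1, 3/2)
breakpoints 1/2, 1: one integral from each of the 3 segments
for t in [0, 1/2): the term is ∫ 1/sqrt(t)·t^(s-1)
[1/2, 1) adds the kernel integral of exp(-t)/t
segment 1 to 3/2 holds log(t)/t**2; add its integral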